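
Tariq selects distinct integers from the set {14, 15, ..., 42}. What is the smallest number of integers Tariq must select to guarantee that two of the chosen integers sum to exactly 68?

22

Group the elements by complementary pair {x, 68−x}: {26,42}, {27,41}, {28,40}, …, giving 8 two-element pairs, the single value 34 (it cannot pair with itself since the integers are distinct), and 12 integers whose partner 68−x falls outside [14,42].
Treating each of those 21 groups as a pigeonhole, one can pick one integer per group — 21 integers — with no two summing to 68.
The 22nd integer lands in an occupied pair, forcing a sum of 68.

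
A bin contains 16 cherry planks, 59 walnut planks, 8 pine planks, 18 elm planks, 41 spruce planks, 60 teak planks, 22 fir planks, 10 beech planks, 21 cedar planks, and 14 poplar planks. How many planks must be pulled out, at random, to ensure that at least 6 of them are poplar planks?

In the worst case for collecting poplar planks, every non-poplar plank comes out first.
There are 16 + 59 + 8 + 18 + 41 + 60 + 22 + 10 + 21 = 255 non-poplar planks altogether.
After those, each further plank must be poplar, so 255 + 6 = 261 draws guarantee 6 poplar planks.

261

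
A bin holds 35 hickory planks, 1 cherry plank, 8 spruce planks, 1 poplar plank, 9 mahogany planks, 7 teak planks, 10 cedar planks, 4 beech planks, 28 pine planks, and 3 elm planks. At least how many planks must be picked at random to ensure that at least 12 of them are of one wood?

66

Put each drawn plank into a box by wood. The largest draw with every box below 12 takes min(count, 11) from each wood; woods with fewer than 11 contribute all they have.
Σ min(cᵢ, 11) = 11 + 1 + 8 + 1 + 9 + 7 + 10 + 4 + 11 + 3 = 65.
Draw number 65 + 1 = 66 must push one box to 12.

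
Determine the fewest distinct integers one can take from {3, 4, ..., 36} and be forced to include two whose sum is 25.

A set avoiding the sum 25 can contain at most one of each pair {x, 25−x}, plus the 14 elements whose complement lies outside the range.
The integers 13, …, 36 (24 of them) are such a set: any two sum to at least 13+14 = 27 > 25.
Pigeonhole: any 25th integer completes one of the 10 pairs, so 25 choices force a sum of 25.

25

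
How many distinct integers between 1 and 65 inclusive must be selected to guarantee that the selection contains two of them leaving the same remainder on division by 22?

The 22 residue classes mod 22 are the pigeonholes.
With 22 integers one could put 1 in each residue class and have no class reach 2.
The 23rd integer pushes some class to 2, so 22·1 + 1 = 23.

23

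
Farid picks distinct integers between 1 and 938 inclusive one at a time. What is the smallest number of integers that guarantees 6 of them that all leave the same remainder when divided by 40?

201

By the pigeonhole principle, the 40 residue classes mod 40 are the pigeonholes.
With 200 integers one could put 5 in each residue class and have no class reach 6.
The 201st integer pushes some class to 6, so 40·5 + 1 = 201.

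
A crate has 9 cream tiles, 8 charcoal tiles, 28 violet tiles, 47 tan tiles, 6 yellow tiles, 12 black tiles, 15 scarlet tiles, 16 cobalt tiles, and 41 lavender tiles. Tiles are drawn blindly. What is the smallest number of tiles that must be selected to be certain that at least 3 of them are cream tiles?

176

In the worst case for collecting cream tiles, every non-cream tile comes out first.
There are 8 + 28 + 47 + 6 + 12 + 15 + 16 + 41 = 173 non-cream tiles altogether.
After those, each further tile must be cream, so 173 + 3 = 176 draws guarantee 3 cream tiles.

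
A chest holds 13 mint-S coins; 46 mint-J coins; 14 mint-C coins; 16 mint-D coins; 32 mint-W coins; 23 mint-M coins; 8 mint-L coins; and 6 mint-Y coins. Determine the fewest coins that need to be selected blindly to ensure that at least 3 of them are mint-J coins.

In the worst case for collecting mint-J coins, every non-mint-J coin comes out first.
There are 13 + 14 + 16 + 32 + 23 + 8 + 6 = 112 non-mint-J coins altogether.
After those, each further coin must be mint-J, so 112 + 3 = 115 draws guarantee 3 mint-J coins.

115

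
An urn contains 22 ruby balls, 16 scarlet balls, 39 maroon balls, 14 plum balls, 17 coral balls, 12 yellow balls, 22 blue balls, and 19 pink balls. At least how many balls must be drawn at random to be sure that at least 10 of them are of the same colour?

Put each drawn ball into a box by colour. The largest draw with every box below 10 takes min(count, 9) from each colour.
Σ min(cᵢ, 9) = 9 + 9 + 9 + 9 + 9 + 9 + 9 + 9 = 72.
Draw number 72 + 1 = 73 must push one box to 10.

73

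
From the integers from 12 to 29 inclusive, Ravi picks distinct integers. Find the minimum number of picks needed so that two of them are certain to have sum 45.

12

A set avoiding the sum 45 can contain at most one of each pair {x, 45−x}, plus the 4 elements whose complement lies outside the range.
The integers 12, …, 22 (11 of them) are such a set: any two sum to at least 12+13 = 25 and at most 21+22 = 43 < 45.
By pigeonhole, any 12th integer completes one of the 7 pairs, so 12 choices force a sum of 45.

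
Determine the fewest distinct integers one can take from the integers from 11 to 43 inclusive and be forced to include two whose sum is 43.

23

Two chosen integers sum to 43 exactly when both halves of some pair {x, 43−x} with 11 ≤ x ≤ 43−x ≤ 32 are chosen — 11 such pairs.
The remaining 11 elements (those with no distinct partner in range) can never complete a 43-sum, so the worst case takes all of them and one from each pair: 11 + 11 = 22.
The 23rd integer has to be the second member of some pair, so 22 + 1 = 23.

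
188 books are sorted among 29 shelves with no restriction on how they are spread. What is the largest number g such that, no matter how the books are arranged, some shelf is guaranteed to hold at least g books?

7

The 29 shelves are the holes and the 188 books are the pigeons.
If every shelf held at most 6 books, the total would be at most 29 × 6 = 174, which is less than 188.
So some shelf holds at least ⌈188/29⌉ = 7 books.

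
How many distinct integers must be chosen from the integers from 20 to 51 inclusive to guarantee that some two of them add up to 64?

21

A set avoiding the sum 64 can contain at most one of each pair {x, 64−x}, plus the 8 elements whose complement lies outside the range or equal to its own complement.
The integers 32, …, 51 (20 of them) are such a set: any two sum to at least 32+33 = 65 > 64.
By the pigeonhole principle, any 21st integer completes one of the 12 pairs, so 21 choices force a sum of 64.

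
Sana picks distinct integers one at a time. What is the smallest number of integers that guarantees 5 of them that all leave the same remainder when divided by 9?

37

By the pigeonhole principle, the 9 residue classes mod 9 are the pigeonholes.
With 36 integers one could put 4 in each residue class and have no class reach 5.
The 37th integer pushes some class to 5, so 9·4 + 1 = 37.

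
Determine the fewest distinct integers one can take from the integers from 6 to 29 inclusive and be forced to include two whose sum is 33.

14

Two chosen integers sum to 33 exactly when both halves of some pair {x, 33−x} with 6 ≤ x ≤ 33−x ≤ 27 are chosen — 11 such pairs.
The remaining 2 elements (those with no distinct partner in range) can never complete a 33-sum, so the worst case takes all of them and one from each pair: 2 + 11 = 13.
By the pigeonhole principle, the 14th integer has to be the second member of some pair, so 13 + 1 = 14.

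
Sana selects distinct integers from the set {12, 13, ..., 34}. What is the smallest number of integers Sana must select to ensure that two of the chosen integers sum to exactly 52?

16

Group the elements by complementary pair {x, 52−x}: {18,34}, {19,33}, {20,32}, …, giving 8 two-element pairs, the single value 26 (it cannot pair with itself since the integers are distinct), and 6 integers whose partner 52−x falls outside [12,34].
Treating each of those 15 groups as a pigeonhole, one can pick one integer per group — 15 integers — with no two summing to 52.
The 16th integer lands in an occupied pair, forcing a sum of 52.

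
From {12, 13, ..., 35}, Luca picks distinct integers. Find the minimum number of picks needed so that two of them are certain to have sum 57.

18

A set avoiding the sum 57 can contain at most one of each pair {x, 57−x}, plus the 10 elements whose complement lies outside the range.
The integers 12, …, 28 (17 of them) are such a set: any two sum to at least 12+13 = 25 and at most 27+28 = 55 < 57.
Pigeonhole: any 18th integer completes one of the 7 pairs, so 18 choices force a sum of 57.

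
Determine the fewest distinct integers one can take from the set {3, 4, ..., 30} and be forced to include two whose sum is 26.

A set avoiding the sum 26 can contain at most one of each pair {x, 26−x}, plus the 8 elements whose complement lies outside the range or equal to its own complement.
The integers 13, …, 30 (18 of them) are such a set: any two sum to at least 13+14 = 27 > 26.
Any 19th integer completes one of the 10 pairs, so 19 choices force a sum of 26.

19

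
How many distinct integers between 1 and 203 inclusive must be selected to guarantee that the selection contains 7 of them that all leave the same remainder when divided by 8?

49

The 8 residue classes mod 8 are the pigeonholes.
With 48 integers one could put 6 in each residue class and have no class reach 7.
The 49th integer pushes some class to 7, so 8·6 + 1 = 49.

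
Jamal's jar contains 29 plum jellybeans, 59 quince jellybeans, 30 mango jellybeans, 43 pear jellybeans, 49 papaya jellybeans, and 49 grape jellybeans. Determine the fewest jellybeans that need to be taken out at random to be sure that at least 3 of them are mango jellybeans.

232

In the worst case for collecting mango jellybeans, every non-mango jellybean comes out first.
There are 29 + 59 + 43 + 49 + 49 = 229 non-mango jellybeans altogether.
After those, each further jellybean must be mango, so 229 + 3 = 232 draws guarantee 3 mango jellybeans.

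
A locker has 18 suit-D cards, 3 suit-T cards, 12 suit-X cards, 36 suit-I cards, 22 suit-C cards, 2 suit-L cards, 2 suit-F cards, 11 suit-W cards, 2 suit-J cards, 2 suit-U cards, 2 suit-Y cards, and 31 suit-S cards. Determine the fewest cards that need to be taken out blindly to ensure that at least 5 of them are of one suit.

38

Pigeonhole: put each drawn card into a box by suit. The largest draw with every box below 5 takes min(count, 4) from each suit; suits with fewer than 4 contribute all they have.
Σ min(cᵢ, 4) = 4 + 3 + 4 + 4 + 4 + 2 + 2 + 4 + 2 + 2 + 2 + 4 = 37.
Draw number 37 + 1 = 38 must push one box to 5.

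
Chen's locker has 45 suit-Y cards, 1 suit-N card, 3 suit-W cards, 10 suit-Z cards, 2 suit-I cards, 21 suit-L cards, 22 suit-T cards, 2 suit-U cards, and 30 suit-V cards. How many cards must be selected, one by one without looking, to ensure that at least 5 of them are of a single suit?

Put each drawn card into a box by suit. The largest draw with every box below 5 takes min(count, 4) from each suit; suits with fewer than 4 contribute all they have.
Σ min(cᵢ, 4) = 4 + 1 + 3 + 4 + 2 + 4 + 4 + 2 + 4 = 28.
Draw number 28 + 1 = 29 must push one box to 5.

29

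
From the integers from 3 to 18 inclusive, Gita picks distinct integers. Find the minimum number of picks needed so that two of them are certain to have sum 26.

A set avoiding the sum 26 can contain at most one of each pair {x, 26−x}, plus the 6 elements whose complement lies outside the range or equal to its own complement.
The integers 3, …, 13 (11 of them) are such a set: any two sum to at least 3+4 = 7 and at most 12+13 = 25 < 26.
By pigeonhole, any 12th integer completes one of the 5 pairs, so 12 choices force a sum of 26.

12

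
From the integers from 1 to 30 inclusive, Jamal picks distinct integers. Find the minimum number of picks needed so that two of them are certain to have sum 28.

18

Two chosen integers sum to 28 exactly when both halves of some pair {x, 28−x} with 1 ≤ x ≤ 28−x ≤ 27 are chosen — 13 such pairs.
The remaining 4 elements (those with no distinct partner in range) can never complete a 28-sum, so the worst case takes all of them and one from each pair: 4 + 13 = 17.
By pigeonhole, the 18th integer has to be the second member of some pair, so 17 + 1 = 18.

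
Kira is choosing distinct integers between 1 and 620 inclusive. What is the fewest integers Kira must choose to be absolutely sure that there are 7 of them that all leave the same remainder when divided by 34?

By the pigeonhole principle, the 34 residue classes mod 34 are the pigeonholes.
With 204 integers one could put 6 in each residue class and have no class reach 7.
The 205th integer pushes some class to 7, so 34·6 + 1 = 205.

205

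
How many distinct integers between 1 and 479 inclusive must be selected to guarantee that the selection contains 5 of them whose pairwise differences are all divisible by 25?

Integers whose pairwise differences are multiples of 25 are exactly those sharing a remainder mod 25. By the pigeonhole principle, the 25 residue classes mod 25 are the pigeonholes.
With 100 integers one could put 4 in each residue class and have no class reach 5.
The 101st integer pushes some class to 5, so 25·4 + 1 = 101.

101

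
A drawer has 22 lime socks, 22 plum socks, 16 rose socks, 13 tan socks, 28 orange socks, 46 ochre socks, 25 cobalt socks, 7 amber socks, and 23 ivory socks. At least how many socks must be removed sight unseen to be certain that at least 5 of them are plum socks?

In the worst case for collecting plum socks, every non-plum sock comes out first.
There are 22 + 16 + 13 + 28 + 46 + 25 + 7 + 23 = 180 non-plum socks altogether.
After those, each further sock must be plum, so 180 + 5 = 185 draws guarantee 5 plum socks.

185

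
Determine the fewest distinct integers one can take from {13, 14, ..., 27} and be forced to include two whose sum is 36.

Group the elements by complementary pair {x, 36−x}: {13,23}, {14,22}, {15,21}, …, giving 5 two-element pairs, the single value 18 (it cannot pair with itself since the integers are distinct), and 4 integers whose partner 36−x falls outside [13,27].
Treating each of those 10 groups as a pigeonhole, one can pick one integer per group — 10 integers — with no two summing to 36.
The 11th integer lands in an occupied pair, forcing a sum of 36.

11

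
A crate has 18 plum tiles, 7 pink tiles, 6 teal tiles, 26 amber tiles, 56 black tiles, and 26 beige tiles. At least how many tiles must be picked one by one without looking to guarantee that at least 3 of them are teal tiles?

136

In the worst case for collecting teal tiles, every non-teal tile comes out first.
There are 18 + 7 + 26 + 56 + 26 = 133 non-teal tiles altogether.
After those, each further tile must be teal, so 133 + 3 = 136 draws guarantee 3 teal tiles.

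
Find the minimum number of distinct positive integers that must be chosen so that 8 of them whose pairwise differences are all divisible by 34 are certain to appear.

Integers whose pairwise differences are multiples of 34 are exactly those sharing a remainder mod 34. By the pigeonhole principle, the 34 residue classes mod 34 are the pigeonholes.
With 238 integers one could put 7 in each residue class and have no class reach 8.
The 239th integer pushes some class to 8, so 34·7 + 1 = 239.

239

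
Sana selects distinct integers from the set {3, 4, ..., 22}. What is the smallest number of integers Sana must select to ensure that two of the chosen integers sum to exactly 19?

Group the elements by complementary pair {x, 19−x}: {3,16}, {4,15}, {5,14}, …, giving 7 two-element pairs and 6 integers whose partner 19−x falls outside [3,22].
Treating each of those 13 groups as a pigeonhole, one can pick one integer per group — 13 integers — with no two summing to 19.
The 14th integer lands in an occupied pair, forcing a sum of 19.

14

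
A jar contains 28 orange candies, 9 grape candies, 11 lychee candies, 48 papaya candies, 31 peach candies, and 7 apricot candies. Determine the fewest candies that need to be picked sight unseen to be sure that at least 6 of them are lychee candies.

In the worst case for collecting lychee candies, every non-lychee candy comes out first.
There are 28 + 9 + 48 + 31 + 7 = 123 non-lychee candies altogether.
After those, each further candy must be lychee, so 123 + 6 = 129 draws guarantee 6 lychee candies.

129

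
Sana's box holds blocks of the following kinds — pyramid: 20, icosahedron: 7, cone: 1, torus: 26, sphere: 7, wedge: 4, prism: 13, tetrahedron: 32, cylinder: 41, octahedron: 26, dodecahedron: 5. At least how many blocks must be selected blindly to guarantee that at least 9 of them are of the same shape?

73

By the pigeonhole principle, the 11 shapes are the holes; the blocks drawn are the pigeons.
To avoid 9 of any one shape, the worst case takes at most 8 of each shape, or every block of a shape that has fewer than 8.
That gives 8 + 7 + 1 + 8 + 7 + 4 + 8 + 8 + 8 + 8 + 5 = 72 blocks with no shape reaching 9.
The next block forces some shape to 9, so 72 + 1 = 73.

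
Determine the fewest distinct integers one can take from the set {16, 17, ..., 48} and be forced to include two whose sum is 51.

24

A set avoiding the sum 51 can contain at most one of each pair {x, 51−x}, plus the 13 elements whose complement lies outside the range.
The integers 26, …, 48 (23 of them) are such a set: any two sum to at least 26+27 = 53 > 51.
Pigeonhole: any 24th integer completes one of the 10 pairs, so 24 choices force a sum of 51.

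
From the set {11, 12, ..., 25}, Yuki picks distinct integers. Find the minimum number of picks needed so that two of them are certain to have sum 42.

12

Group the elements by complementary pair {x, 42−x}: {17,25}, {18,24}, {19,23}, …, giving 4 two-element pairs, the single value 21 (it cannot pair with itself since the integers are distinct), and 6 integers whose partner 42−x falls outside [11,25].
By the pigeonhole principle, treating each of those 11 groups as a pigeonhole, one can pick one integer per group — 11 integers — with no two summing to 42.
The 12th integer lands in an occupied pair, forcing a sum of 42.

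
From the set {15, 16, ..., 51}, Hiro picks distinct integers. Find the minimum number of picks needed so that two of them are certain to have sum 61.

22

Two chosen integers sum to 61 exactly when both halves of some pair {x, 61−x} with 15 ≤ x ≤ 61−x ≤ 46 are chosen — 16 such pairs.
The remaining 5 elements (those with no distinct partner in range) can never complete a 61-sum, so the worst case takes all of them and one from each pair: 5 + 16 = 21.
By the pigeonhole principle, the 22nd integer has to be the second member of some pair, so 21 + 1 = 22.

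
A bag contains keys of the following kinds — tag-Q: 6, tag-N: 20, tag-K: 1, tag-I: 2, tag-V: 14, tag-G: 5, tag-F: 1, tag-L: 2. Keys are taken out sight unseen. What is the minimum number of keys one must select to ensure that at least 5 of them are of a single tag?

Put each drawn key into a box by tag. The largest draw with every box below 5 takes min(count, 4) from each tag; tags with fewer than 4 contribute all they have.
Σ min(cᵢ, 4) = 4 + 4 + 1 + 2 + 4 + 4 + 1 + 2 = 22.
Draw number 22 + 1 = 23 must push one box to 5.

23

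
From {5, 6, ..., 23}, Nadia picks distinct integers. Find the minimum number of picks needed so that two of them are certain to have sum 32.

13

Group the elements by complementary pair {x, 32−x}: {9,23}, {10,22}, {11,21}, …, giving 7 two-element pairs; the single value 16 (it cannot pair with itself since the integers are distinct); and 4 integers whose partner 32−x falls outside [5,23].
Treating each of those 12 groups as a pigeonhole, one can pick one integer per group — 12 integers — with no two summing to 32.
The 13th integer lands in an occupied pair, forcing a sum of 32.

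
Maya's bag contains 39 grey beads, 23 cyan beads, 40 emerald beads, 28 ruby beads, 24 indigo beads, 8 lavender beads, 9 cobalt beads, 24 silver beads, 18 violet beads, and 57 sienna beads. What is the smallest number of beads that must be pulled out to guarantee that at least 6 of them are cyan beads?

253

In the worst case for collecting cyan beads, every non-cyan bead comes out first.
There are 39 + 40 + 28 + 24 + 8 + 9 + 24 + 18 + 57 = 247 non-cyan beads altogether.
After those, each further bead must be cyan, so 247 + 6 = 253 draws guarantee 6 cyan beads.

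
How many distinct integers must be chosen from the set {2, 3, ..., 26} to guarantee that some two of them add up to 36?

Group the elements by complementary pair {x, 36−x}: {10,26}, {11,25}, {12,24}, …, giving 8 two-element pairs, the single value 18 (it cannot pair with itself since the integers are distinct), and 8 integers whose partner 36−x falls outside [2,26].
Treating each of those 17 groups as a pigeonhole, one can pick one integer per group — 17 integers — with no two summing to 36.
The 18th integer lands in an occupied pair, forcing a sum of 36.

18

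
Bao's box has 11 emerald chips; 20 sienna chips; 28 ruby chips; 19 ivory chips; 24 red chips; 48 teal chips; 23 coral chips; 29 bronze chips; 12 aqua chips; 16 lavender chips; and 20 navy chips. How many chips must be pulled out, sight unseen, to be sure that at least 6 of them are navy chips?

236

In the worst case for collecting navy chips, every non-navy chip comes out first.
There are 11 + 20 + 28 + 19 + 24 + 48 + 23 + 29 + 12 + 16 = 230 non-navy chips altogether.
After those, each further chip must be navy, so 230 + 6 = 236 draws guarantee 6 navy chips.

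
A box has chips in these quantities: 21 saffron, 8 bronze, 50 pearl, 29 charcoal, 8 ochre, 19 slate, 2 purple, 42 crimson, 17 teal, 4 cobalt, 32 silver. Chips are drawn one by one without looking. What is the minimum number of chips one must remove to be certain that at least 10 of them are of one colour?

An adversary could hand out at most 9 chips per colour (4 colours run out sooner): 9 + 8 + 9 + 9 + 8 + 9 + 2 + 9 + 9 + 4 + 9 = 85 chips and still no colour has 10.
Pigeonhole: one more chip lands in a colour already at 9, so 86 draws are enough and 85 are not.

86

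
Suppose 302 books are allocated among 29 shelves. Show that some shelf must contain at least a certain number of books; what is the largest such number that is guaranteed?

11

The 29 shelves are the holes and the 302 books are the pigeons.
If every shelf held at most 10 books, the total would be at most 29 × 10 = 290, which is less than 302.
So some shelf holds at least ⌈302/29⌉ = 11 books.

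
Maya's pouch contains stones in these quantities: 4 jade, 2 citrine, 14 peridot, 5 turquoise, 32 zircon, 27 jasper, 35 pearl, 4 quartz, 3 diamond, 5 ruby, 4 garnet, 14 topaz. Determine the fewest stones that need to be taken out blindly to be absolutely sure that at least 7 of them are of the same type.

By pigeonhole, the 12 types are the holes; the stones drawn are the pigeons.
To avoid 7 of any one type, the worst case takes at most 6 of each type, or every stone of a type that has fewer than 6.
That gives 4 + 2 + 6 + 5 + 6 + 6 + 6 + 4 + 3 + 5 + 4 + 6 = 57 stones with no type reaching 7.
The next stone forces some type to 7, so 57 + 1 = 58.

58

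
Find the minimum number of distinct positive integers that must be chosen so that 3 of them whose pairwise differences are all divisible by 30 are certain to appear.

61

Integers whose pairwise differences are multiples of 30 are exactly those sharing a remainder mod 30. Pigeonhole: the 30 residue classes mod 30 are the pigeonholes.
With 60 integers one could put 2 in each residue class and have no class reach 3.
The 61st integer pushes some class to 3, so 30·2 + 1 = 61.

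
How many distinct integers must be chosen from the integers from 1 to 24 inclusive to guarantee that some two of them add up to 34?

18

A set avoiding the sum 34 can contain at most one of each pair {x, 34−x}, plus the 10 elements whose complement lies outside the range or equal to its own complement.
The integers 1, …, 17 (17 of them) are such a set: any two sum to at least 1+2 = 3 and at most 16+17 = 33 < 34.
Any 18th integer completes one of the 7 pairs, so 18 choices force a sum of 34.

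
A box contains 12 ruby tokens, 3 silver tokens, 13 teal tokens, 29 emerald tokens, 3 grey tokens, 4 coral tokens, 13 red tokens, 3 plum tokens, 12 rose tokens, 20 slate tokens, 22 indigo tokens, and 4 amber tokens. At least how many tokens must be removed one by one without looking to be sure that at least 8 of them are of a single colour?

By the pigeonhole principle, the 12 colours are the holes; the tokens drawn are the pigeons.
To avoid 8 of any one colour, the worst case takes at most 7 of each colour, or every token of a colour that has fewer than 7.
That gives 7 + 3 + 7 + 7 + 3 + 4 + 7 + 3 + 7 + 7 + 7 + 4 = 66 tokens with no colour reaching 8.
The next token forces some colour to 8, so 66 + 1 = 67.

67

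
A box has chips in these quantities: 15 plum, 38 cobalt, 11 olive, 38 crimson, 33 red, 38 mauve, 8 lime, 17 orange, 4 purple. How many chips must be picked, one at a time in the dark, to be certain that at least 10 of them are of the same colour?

Put each drawn chip into a box by colour. The largest draw with every box below 10 takes min(count, 9) from each colour; colours with fewer than 9 contribute all they have.
Σ min(cᵢ, 9) = 9 + 9 + 9 + 9 + 9 + 9 + 8 + 9 + 4 = 75.
Draw number 75 + 1 = 76 must push one box to 10.

76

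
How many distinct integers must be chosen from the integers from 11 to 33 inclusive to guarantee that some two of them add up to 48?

Group the elements by complementary pair {x, 48−x}: {15,33}, {16,32}, {17,31}, …, giving 9 two-element pairs; the single value 24 (it cannot pair with itself since the integers are distinct); and 4 integers whose partner 48−x falls outside [11,33].
Treating each of those 14 groups as a pigeonhole, one can pick one integer per group — 14 integers — with no two summing to 48.
The 15th integer lands in an occupied pair, forcing a sum of 48.

15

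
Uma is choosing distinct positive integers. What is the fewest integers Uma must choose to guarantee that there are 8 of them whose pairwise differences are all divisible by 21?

148

Integers whose pairwise differences are multiples of 21 are exactly those sharing a remainder mod 21. Pigeonhole: the 21 residue classes mod 21 are the pigeonholes.
With 147 integers one could put 7 in each residue class and have no class reach 8.
The 148th integer pushes some class to 8, so 21·7 + 1 = 148.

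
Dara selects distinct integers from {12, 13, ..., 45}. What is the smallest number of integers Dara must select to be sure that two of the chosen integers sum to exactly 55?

A set avoiding the sum 55 can contain at most one of each pair {x, 55−x}, plus the 2 elements whose complement lies outside the range.
The integers 28, …, 45 (18 of them) are such a set: any two sum to at least 28+29 = 57 > 55.
Any 19th integer completes one of the 16 pairs, so 19 choices force a sum of 55.

19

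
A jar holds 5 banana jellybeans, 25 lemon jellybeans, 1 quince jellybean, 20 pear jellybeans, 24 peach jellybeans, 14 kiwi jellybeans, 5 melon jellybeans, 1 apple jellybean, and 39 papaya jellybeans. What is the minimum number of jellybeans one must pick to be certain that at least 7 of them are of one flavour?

Put each drawn jellybean into a box by flavour. The largest draw with every box below 7 takes min(count, 6) from each flavour; flavours with fewer than 6 contribute all they have.
Σ min(cᵢ, 6) = 5 + 6 + 1 + 6 + 6 + 6 + 5 + 1 + 6 = 42.
Draw number 42 + 1 = 43 must push one box to 7.

43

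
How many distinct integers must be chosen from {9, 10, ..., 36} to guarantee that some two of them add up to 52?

Group the elements by complementary pair {x, 52−x}: {16,36}, {17,35}, {18,34}, …, giving 10 two-element pairs, the single value 26 (it cannot pair with itself since the integers are distinct), and 7 integers whose partner 52−x falls outside [9,36].
Pigeonhole: treating each of those 18 groups as a pigeonhole, one can pick one integer per group — 18 integers — with no two summing to 52.
The 19th integer lands in an occupied pair, forcing a sum of 52.

19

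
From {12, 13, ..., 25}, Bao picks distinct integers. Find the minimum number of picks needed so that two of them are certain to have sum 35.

A set avoiding the sum 35 can contain at most one of each pair {x, 35−x}, plus the 2 elements whose complement lies outside the range.
The integers 18, …, 25 (8 of them) are such a set: any two sum to at least 18+19 = 37 > 35.
By the pigeonhole principle, any 9th integer completes one of the 6 pairs, so 9 choices force a sum of 35.

9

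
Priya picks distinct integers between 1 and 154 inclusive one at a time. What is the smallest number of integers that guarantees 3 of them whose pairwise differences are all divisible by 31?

Integers whose pairwise differences are multiples of 31 are exactly those sharing a remainder mod 31. By pigeonhole, the 31 residue classes mod 31 are the pigeonholes.
With 62 integers one could put 2 in each residue class and have no class reach 3.
The 63rd integer pushes some class to 3, so 31·2 + 1 = 63.

63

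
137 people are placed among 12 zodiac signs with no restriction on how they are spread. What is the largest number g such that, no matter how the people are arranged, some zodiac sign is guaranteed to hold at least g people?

The 12 zodiac signs are the holes and the 137 people are the pigeons.
If every zodiac sign held at most 11 people, the total would be at most 12 × 11 = 132, which is less than 137.
So some zodiac sign holds at least ⌈137/12⌉ = 12 people.

12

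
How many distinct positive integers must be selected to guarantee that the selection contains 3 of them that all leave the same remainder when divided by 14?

29

Pigeonhole: the 14 residue classes mod 14 are the pigeonholes.
With 28 integers one could put 2 in each residue class and have no class reach 3.
The 29th integer pushes some class to 3, so 14·2 + 1 = 29.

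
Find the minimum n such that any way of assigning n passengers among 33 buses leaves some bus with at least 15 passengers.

463

With 462 passengers one could put exactly 14 in each of the 33 buses, and no bus would reach 15.
By pigeonhole, one more passenger must land in a bus that already has 14, giving it 15.
So 33 × 14 + 1 = 463 passengers are required.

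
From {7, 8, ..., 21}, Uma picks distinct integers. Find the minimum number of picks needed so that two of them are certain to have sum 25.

A set avoiding the sum 25 can contain at most one of each pair {x, 25−x}, plus the 3 elements whose complement lies outside the range.
The integers 13, …, 21 (9 of them) are such a set: any two sum to at least 13+14 = 27 > 25.
By the pigeonhole principle, any 10th integer completes one of the 6 pairs, so 10 choices force a sum of 25.

10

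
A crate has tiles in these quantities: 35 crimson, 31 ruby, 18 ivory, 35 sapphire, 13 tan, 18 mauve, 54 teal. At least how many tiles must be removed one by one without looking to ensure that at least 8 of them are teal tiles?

In the worst case for collecting teal tiles, every non-teal tile comes out first.
There are 35 + 31 + 18 + 35 + 13 + 18 = 150 non-teal tiles altogether.
After those, each further tile must be teal, so 150 + 8 = 158 draws guarantee 8 teal tiles.

158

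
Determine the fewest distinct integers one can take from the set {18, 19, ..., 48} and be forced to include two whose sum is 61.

A set avoiding the sum 61 can contain at most one of each pair {x, 61−x}, plus the 5 elements whose complement lies outside the range.
The integers 31, …, 48 (18 of them) are such a set: any two sum to at least 31+32 = 63 > 61.
Any 19th integer completes one of the 13 pairs, so 19 choices force a sum of 61.

19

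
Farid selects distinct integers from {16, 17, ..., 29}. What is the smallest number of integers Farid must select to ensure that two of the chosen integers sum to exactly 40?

A set avoiding the sum 40 can contain at most one of each pair {x, 40−x}, plus the 6 elements whose complement lies outside the range or equal to its own complement.
The integers 20, …, 29 (10 of them) are such a set: any two sum to at least 20+21 = 41 > 40.
Any 11th integer completes one of the 4 pairs, so 11 choices force a sum of 40.

11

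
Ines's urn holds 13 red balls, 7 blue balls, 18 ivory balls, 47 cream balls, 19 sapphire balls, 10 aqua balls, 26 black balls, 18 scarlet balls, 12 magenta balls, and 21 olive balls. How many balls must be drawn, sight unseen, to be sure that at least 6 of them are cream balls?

150

In the worst case for collecting cream balls, every non-cream ball comes out first.
There are 13 + 7 + 18 + 19 + 10 + 26 + 18 + 12 + 21 = 144 non-cream balls altogether.
After those, each further ball must be cream, so 144 + 6 = 150 draws guarantee 6 cream balls.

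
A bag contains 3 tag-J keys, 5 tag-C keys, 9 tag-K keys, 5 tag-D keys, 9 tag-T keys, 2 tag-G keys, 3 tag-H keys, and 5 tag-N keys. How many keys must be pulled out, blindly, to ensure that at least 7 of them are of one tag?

The 8 tags are the holes; the keys drawn are the pigeons.
To avoid 7 of any one tag, the worst case takes at most 6 of each tag, or every key of a tag that has fewer than 6.
That gives 3 + 5 + 6 + 5 + 6 + 2 + 3 + 5 = 35 keys with no tag reaching 7.
The next key forces some tag to 7, so 35 + 1 = 36.

36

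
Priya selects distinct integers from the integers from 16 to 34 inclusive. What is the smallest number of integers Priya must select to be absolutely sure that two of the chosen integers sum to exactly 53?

Two chosen integers sum to 53 exactly when both halves of some pair {x, 53−x} with 19 ≤ x ≤ 53−x ≤ 34 are chosen — 8 such pairs.
The remaining 3 elements (those with no distinct partner in range) can never complete a 53-sum, so the worst case takes all of them and one from each pair: 3 + 8 = 11.
By the pigeonhole principle, the 12th integer has to be the second member of some pair, so 11 + 1 = 12.

12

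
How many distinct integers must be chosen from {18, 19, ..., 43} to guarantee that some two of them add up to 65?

Group the elements by complementary pair {x, 65−x}: {22,43}, {23,42}, {24,41}, …, giving 11 two-element pairs and 4 integers whose partner 65−x falls outside [18,43].
By pigeonhole, treating each of those 15 groups as a pigeonhole, one can pick one integer per group — 15 integers — with no two summing to 65.
The 16th integer lands in an occupied pair, forcing a sum of 65.

16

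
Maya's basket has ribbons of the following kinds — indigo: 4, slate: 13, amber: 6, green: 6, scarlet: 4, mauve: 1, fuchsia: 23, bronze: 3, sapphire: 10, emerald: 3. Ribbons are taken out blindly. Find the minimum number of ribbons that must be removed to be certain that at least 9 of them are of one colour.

By pigeonhole, put each drawn ribbon into a box by colour. The largest draw with every box below 9 takes min(count, 8) from each colour; colours with fewer than 8 contribute all they have.
Σ min(cᵢ, 8) = 4 + 8 + 6 + 6 + 4 + 1 + 8 + 3 + 8 + 3 = 51.
Draw number 51 + 1 = 52 must push one box to 9.

52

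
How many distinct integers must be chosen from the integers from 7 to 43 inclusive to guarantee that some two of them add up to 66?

28

Two chosen integers sum to 66 exactly when both halves of some pair {x, 66−x} with 23 ≤ x ≤ 66−x ≤ 43 are chosen — 10 such pairs.
The remaining 17 elements (those with no distinct partner in range) can never complete a 66-sum, so the worst case takes all of them and one from each pair: 17 + 10 = 27.
By pigeonhole, the 28th integer has to be the second member of some pair, so 27 + 1 = 28.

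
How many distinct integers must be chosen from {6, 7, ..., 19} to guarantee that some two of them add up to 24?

Two chosen integers sum to 24 exactly when both halves of some pair {x, 24−x} with 6 ≤ x ≤ 24−x ≤ 18 are chosen — 6 such pairs.
The remaining 2 elements (those with no distinct partner in range) can never complete a 24-sum, so the worst case takes all of them and one from each pair: 2 + 6 = 8.
Pigeonhole: the 9th integer has to be the second member of some pair, so 8 + 1 = 9.

9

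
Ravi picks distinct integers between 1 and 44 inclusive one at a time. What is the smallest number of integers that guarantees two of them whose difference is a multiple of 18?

Integers whose pairwise differences are multiples of 18 are exactly those sharing a remainder mod 18. By the pigeonhole principle, the 18 residue classes mod 18 are the pigeonholes.
With 18 integers one could put 1 in each residue class and have no class reach 2.
The 19th integer pushes some class to 2, so 18·1 + 1 = 19.

19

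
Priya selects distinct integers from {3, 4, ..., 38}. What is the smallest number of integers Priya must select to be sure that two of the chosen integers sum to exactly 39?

20

Group the elements by complementary pair {x, 39−x}: {3,36}, {4,35}, {5,34}, …, giving 17 two-element pairs and 2 integers whose partner 39−x falls outside [3,38].
By the pigeonhole principle, treating each of those 19 groups as a pigeonhole, one can pick one integer per group — 19 integers — with no two summing to 39.
The 20th integer lands in an occupied pair, forcing a sum of 39.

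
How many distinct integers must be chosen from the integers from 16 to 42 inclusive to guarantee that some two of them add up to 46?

21

Group the elements by complementary pair {x, 46−x}: {16,30}, {17,29}, {18,28}, …, giving 7 two-element pairs, the single value 23 (it cannot pair with itself since the integers are distinct), and 12 integers whose partner 46−x falls outside [16,42].
Treating each of those 20 groups as a pigeonhole, one can pick one integer per group — 20 integers — with no two summing to 46.
The 21st integer lands in an occupied pair, forcing a sum of 46.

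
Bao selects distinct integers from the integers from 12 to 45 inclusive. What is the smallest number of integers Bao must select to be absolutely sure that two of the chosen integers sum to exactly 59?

Group the elements by complementary pair {x, 59−x}: {14,45}, {15,44}, {16,43}, …, giving 16 two-element pairs and 2 integers whose partner 59−x falls outside [12,45].
Treating each of those 18 groups as a pigeonhole, one can pick one integer per group — 18 integers — with no two summing to 59.
The 19th integer lands in an occupied pair, forcing a sum of 59.

19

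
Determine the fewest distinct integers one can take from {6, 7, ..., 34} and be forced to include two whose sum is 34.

19

Group the elements by complementary pair {x, 34−x}: {6,28}, {7,27}, {8,26}, …, giving 11 two-element pairs, the single value 17 (it cannot pair with itself since the integers are distinct), and 6 integers whose partner 34−x falls outside [6,34].
Pigeonhole: treating each of those 18 groups as a pigeonhole, one can pick one integer per group — 18 integers — with no two summing to 34.
The 19th integer lands in an occupied pair, forcing a sum of 34.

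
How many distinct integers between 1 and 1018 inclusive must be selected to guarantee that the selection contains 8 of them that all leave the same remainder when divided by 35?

246

The 35 residue classes mod 35 are the pigeonholes.
With 245 integers one could put 7 in each residue class and have no class reach 8.
The 246th integer pushes some class to 8, so 35·7 + 1 = 246.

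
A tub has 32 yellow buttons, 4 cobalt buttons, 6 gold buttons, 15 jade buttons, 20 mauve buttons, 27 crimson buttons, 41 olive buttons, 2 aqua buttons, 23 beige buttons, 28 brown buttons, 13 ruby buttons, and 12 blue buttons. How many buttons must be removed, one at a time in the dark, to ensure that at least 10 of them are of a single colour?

The 12 colours are the holes; the buttons drawn are the pigeons.
To avoid 10 of any one colour, the worst case takes at most 9 of each colour, or every button of a colour that has fewer than 9.
That gives 9 + 4 + 6 + 9 + 9 + 9 + 9 + 2 + 9 + 9 + 9 + 9 = 93 buttons with no colour reaching 10.
The next button forces some colour to 10, so 93 + 1 = 94.

94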